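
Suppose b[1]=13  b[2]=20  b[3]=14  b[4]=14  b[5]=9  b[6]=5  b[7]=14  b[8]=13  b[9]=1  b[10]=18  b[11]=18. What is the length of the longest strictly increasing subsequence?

Track the smallest tail for each achievable length (strict):
13 → extends → [13]
20 → extends → [13, 20]
14 → replaces 20 → [13, 14]
14 → already a tail → [13, 14]
9 → replaces 13 → [9, 14]
5 → replaces 9 → [5, 14]
14 → already a tail → [5, 14]
13 → replaces 14 → [5, 13]
1 → replaces 5 → [1, 13]
18 → extends → [1, 13, 18]
18 → already a tail → [1, 13, 18]
Three tails, so the longest strictly increasing subsequence has length 3 (e.g. 13, 14, 18).

3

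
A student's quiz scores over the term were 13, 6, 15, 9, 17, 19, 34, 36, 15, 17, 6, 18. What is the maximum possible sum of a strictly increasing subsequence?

134

Let S[i] be the best sum of a strictly increasing subsequence ending at i:
i:       1   2   3   4   5   6   7   8   9  10  11  12
a[i]:   13   6  15   9  17  19  34  36  15  17   6  18
S:      13   6  28  15  45  64  98 134  30  47   6  65
Maximum is 134 (e.g. 13 + 15 + 17 + 19 + 34 + 36).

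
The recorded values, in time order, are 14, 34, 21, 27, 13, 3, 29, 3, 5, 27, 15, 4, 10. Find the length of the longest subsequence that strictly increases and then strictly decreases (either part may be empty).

7

inc[i] = longest strictly increasing subsequence ending at i; dec[i] = longest strictly decreasing subsequence starting at i:
i:      1  2  3  4  5  6  7  8  9 10 11 12 13
a[i]:  14 34 21 27 13  3 29  3  5 27 15  4 10
inc:    1  2  2  3  1  1  4  1  2  3  3  2  3
dec:    4  5  4  4  3  1  4  1  2  3  2  1  1
Best peak at i=7 (value 29): inc=4, dec=4, length 4+4−1 = 7.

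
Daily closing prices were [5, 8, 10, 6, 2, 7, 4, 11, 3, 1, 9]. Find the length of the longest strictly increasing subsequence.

4

Let dp[i] be the length of the longest such subsequence ending at index i:
i:      1  2  3  4  5  6  7  8  9 10 11
a[i]:   5  8 10  6  2  7  4 11  3  1  9
dp:     1  2  3  2  1  3  2  4  2  1  4
Maximum dp value is 4.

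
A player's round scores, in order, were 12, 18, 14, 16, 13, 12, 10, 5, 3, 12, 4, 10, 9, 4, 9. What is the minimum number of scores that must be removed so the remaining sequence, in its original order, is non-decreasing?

Fewest deletions = n − (longest non-decreasing subsequence).
Patience tails:
12 → extends → [12]
18 → extends → [12, 18]
14 → replaces 18 → [12, 14]
16 → extends → [12, 14, 16]
13 → replaces 14 → [12, 13, 16]
12 → replaces 13 → [12, 12, 16]
10 → replaces 12 → [10, 12, 16]
5 → replaces 10 → [5, 12, 16]
3 → replaces 5 → [3, 12, 16]
12 → replaces 16 → [3, 12, 12]
4 → replaces 12 → [3, 4, 12]
10 → replaces 12 → [3, 4, 10]
9 → replaces 10 → [3, 4, 9]
4 → replaces 9 → [3, 4, 4]
9 → extends → [3, 4, 4, 9]
Longest non-decreasing subsequence has length 4, so deletions = 15 − 4 = 11.

11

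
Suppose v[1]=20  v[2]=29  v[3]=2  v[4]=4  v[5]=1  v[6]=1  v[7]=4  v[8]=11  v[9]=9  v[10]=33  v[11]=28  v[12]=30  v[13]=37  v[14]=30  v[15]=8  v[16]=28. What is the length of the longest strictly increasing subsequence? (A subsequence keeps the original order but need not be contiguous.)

Track the smallest tail for each achievable length (strict):
20 → extends → [20]
29 → extends → [20, 29]
2 → replaces 20 → [2, 29]
4 → replaces 29 → [2, 4]
1 → replaces 2 → [1, 4]
1 → already a tail → [1, 4]
4 → already a tail → [1, 4]
11 → extends → [1, 4, 11]
9 → replaces 11 → [1, 4, 9]
33 → extends → [1, 4, 9, 33]
28 → replaces 33 → [1, 4, 9, 28]
30 → extends → [1, 4, 9, 28, 30]
37 → extends → [1, 4, 9, 28, 30, 37]
30 → already a tail → [1, 4, 9, 28, 30, 37]
8 → replaces 9 → [1, 4, 8, 28, 30, 37]
28 → already a tail → [1, 4, 8, 28, 30, 37]
Six tails, so the longest strictly increasing subsequence has length 6 (e.g. 2, 4, 11, 28, 30, 37).

6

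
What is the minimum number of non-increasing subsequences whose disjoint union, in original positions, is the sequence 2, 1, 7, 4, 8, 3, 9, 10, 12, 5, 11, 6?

6

Place each on the leftmost legal pile:
2 → new pile 1 (tops now [2])
1 → pile 1 (tops now [1])
7 → new pile 2 (tops now [1, 7])
4 → pile 2 (tops now [1, 4])
8 → new pile 3 (tops now [1, 4, 8])
3 → pile 2 (tops now [1, 3, 8])
9 → new pile 4 (tops now [1, 3, 8, 9])
10 → new pile 5 (tops now [1, 3, 8, 9, 10])
12 → new pile 6 (tops now [1, 3, 8, 9, 10, 12])
5 → pile 3 (tops now [1, 3, 5, 9, 10, 12])
11 → pile 6 (tops now [1, 3, 5, 9, 10, 11])
6 → pile 4 (tops now [1, 3, 5, 6, 10, 11])
Six piles.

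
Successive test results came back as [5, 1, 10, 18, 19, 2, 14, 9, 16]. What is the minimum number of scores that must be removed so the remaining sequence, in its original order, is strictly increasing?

Fewest deletions = n − (longest strictly increasing subsequence).
i:      1  2  3  4  5  6  7  8  9
a[i]:   5  1 10 18 19  2 14  9 16
dp:     1  1  2  3  4  2  3  3  4
max dp = 4, so deletions = 9 − 4 = 5.

5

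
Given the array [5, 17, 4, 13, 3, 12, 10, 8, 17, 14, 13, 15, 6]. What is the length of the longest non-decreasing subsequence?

Let dp[i] be the length of the longest such subsequence ending at index i:
i:      1  2  3  4  5  6  7  8  9 10 11 12 13
a[i]:   5 17  4 13  3 12 10  8 17 14 13 15  6
dp:     1  2  1  2  1  2  2  2  3  3  3  4  2
Maximum dp value is 4.

4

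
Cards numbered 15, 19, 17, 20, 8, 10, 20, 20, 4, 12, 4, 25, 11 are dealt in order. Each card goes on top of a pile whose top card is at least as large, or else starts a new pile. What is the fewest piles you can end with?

4

Place each on the leftmost legal pile:
15 → new pile 1 (tops now [15])
19 → new pile 2 (tops now [15, 19])
17 → pile 2 (tops now [15, 17])
20 → new pile 3 (tops now [15, 17, 20])
8 → pile 1 (tops now [8, 17, 20])
10 → pile 2 (tops now [8, 10, 20])
20 → pile 3 (tops now [8, 10, 20])
20 → pile 3 (tops now [8, 10, 20])
4 → pile 1 (tops now [4, 10, 20])
12 → pile 3 (tops now [4, 10, 12])
4 → pile 1 (tops now [4, 10, 12])
25 → new pile 4 (tops now [4, 10, 12, 25])
11 → pile 3 (tops now [4, 10, 11, 25])
Four piles.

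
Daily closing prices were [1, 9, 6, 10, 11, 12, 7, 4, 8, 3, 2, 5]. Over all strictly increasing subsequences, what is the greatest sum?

43

Let S[i] be the best sum of a strictly increasing subsequence ending at i:
i:      1  2  3  4  5  6  7  8  9 10 11 12
a[i]:   1  9  6 10 11 12  7  4  8  3  2  5
S:      1 10  7 20 31 43 14  5 22  4  3 10
Maximum is 43 (e.g. 1 + 9 + 10 + 11 + 12).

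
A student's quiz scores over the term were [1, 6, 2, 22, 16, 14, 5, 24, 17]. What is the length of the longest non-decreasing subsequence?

Let dp[i] be the length of the longest such subsequence ending at index i:
i:      1  2  3  4  5  6  7  8  9
a[i]:   1  6  2 22 16 14  5 24 17
dp:     1  2  2  3  3  3  3  4  4
Maximum dp value is 4.

4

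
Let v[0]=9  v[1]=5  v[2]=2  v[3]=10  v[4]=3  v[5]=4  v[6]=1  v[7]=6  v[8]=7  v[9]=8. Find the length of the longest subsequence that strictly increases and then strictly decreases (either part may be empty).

6

inc[i] = longest strictly increasing subsequence ending at i; dec[i] = longest strictly decreasing subsequence starting at i:
i:      0  1  2  3  4  5  6  7  8  9
v[i]:   9  5  2 10  3  4  1  6  7  8
inc:    1  1  1  2  2  3  1  4  5  6
dec:    4  3  2  3  2  2  1  1  1  1
Best peak at i=9 (value 8): inc=6, dec=1, length 6+1−1 = 6.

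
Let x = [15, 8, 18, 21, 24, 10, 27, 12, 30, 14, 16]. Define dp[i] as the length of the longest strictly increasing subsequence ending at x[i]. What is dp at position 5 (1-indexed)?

dp[i] = 1 + max{dp[j] : j<i, x[j]<x[i]} (or 1 if no such j):
i:      1  2  3  4  5  6  7  8  9 10 11
x[i]:  15  8 18 21 24 10 27 12 30 14 16
dp:     1  1  2  3  4  2  5  3  6  4  5
At index 5 the value is 4.

4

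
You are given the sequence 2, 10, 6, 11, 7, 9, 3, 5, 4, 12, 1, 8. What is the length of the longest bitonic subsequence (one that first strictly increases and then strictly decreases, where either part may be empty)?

inc[i] = longest strictly increasing subsequence ending at i; dec[i] = longest strictly decreasing subsequence starting at i:
i:      1  2  3  4  5  6  7  8  9 10 11 12
a[i]:   2 10  6 11  7  9  3  5  4 12  1  8
inc:    1  2  2  3  3  4  2  3  3  5  1  4
dec:    2  5  4  5  4  4  2  3  2  2  1  1
Best peak at i=4 (value 11): inc=3, dec=5, length 3+5−1 = 7.

7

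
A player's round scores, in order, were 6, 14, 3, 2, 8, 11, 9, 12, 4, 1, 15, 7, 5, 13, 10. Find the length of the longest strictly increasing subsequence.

5

Track the smallest tail for each achievable length (strict):
6 → extends → [6]
14 → extends → [6, 14]
3 → replaces 6 → [3, 14]
2 → replaces 3 → [2, 14]
8 → replaces 14 → [2, 8]
11 → extends → [2, 8, 11]
9 → replaces 11 → [2, 8, 9]
12 → extends → [2, 8, 9, 12]
4 → replaces 8 → [2, 4, 9, 12]
1 → replaces 2 → [1, 4, 9, 12]
15 → extends → [1, 4, 9, 12, 15]
7 → replaces 9 → [1, 4, 7, 12, 15]
5 → replaces 7 → [1, 4, 5, 12, 15]
13 → replaces 15 → [1, 4, 5, 12, 13]
10 → replaces 12 → [1, 4, 5, 10, 13]
Five tails, so the longest strictly increasing subsequence has length 5 (e.g. 6, 8, 11, 12, 15).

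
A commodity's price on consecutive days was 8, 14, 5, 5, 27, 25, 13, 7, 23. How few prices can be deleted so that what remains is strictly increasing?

Fewest deletions = n − (longest strictly increasing subsequence).
i:      1  2  3  4  5  6  7  8  9
a[i]:   8 14  5  5 27 25 13  7 23
dp:     1  2  1  1  3  3  2  2  3
max dp = 3, so deletions = 9 − 3 = 6.

6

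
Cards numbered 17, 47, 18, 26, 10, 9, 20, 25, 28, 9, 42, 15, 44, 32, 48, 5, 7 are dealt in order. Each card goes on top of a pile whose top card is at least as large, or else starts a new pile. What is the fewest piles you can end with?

Place each on the leftmost legal pile:
17 → new pile 1 (tops now [17])
47 → new pile 2 (tops now [17, 47])
18 → pile 2 (tops now [17, 18])
26 → new pile 3 (tops now [17, 18, 26])
10 → pile 1 (tops now [10, 18, 26])
9 → pile 1 (tops now [9, 18, 26])
20 → pile 3 (tops now [9, 18, 20])
25 → new pile 4 (tops now [9, 18, 20, 25])
28 → new pile 5 (tops now [9, 18, 20, 25, 28])
9 → pile 1 (tops now [9, 18, 20, 25, 28])
42 → new pile 6 (tops now [9, 18, 20, 25, 28, 42])
15 → pile 2 (tops now [9, 15, 20, 25, 28, 42])
44 → new pile 7 (tops now [9, 15, 20, 25, 28, 42, 44])
32 → pile 6 (tops now [9, 15, 20, 25, 28, 32, 44])
48 → new pile 8 (tops now [9, 15, 20, 25, 28, 32, 44, 48])
5 → pile 1 (tops now [5, 15, 20, 25, 28, 32, 44, 48])
7 → pile 2 (tops now [5, 7, 20, 25, 28, 32, 44, 48])
Eight piles.

8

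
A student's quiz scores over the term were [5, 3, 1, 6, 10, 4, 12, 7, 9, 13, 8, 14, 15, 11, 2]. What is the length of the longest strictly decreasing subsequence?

Let dp[i] be the longest strictly decreasing subsequence ending at i:
i:      1  2  3  4  5  6  7  8  9 10 11 12 13 14 15
a[i]:   5  3  1  6 10  4 12  7  9 13  8 14 15 11  2
dp:     1  2  3  1  1  2  1  2  2  1  3  1  1  2  4
Maximum is 4.

4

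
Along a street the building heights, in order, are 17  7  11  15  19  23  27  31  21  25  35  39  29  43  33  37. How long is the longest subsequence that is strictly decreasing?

Let dp[i] be the longest strictly decreasing subsequence ending at i:
i:      1  2  3  4  5  6  7  8  9 10 11 12 13 14 15 16
a[i]:  17  7 11 15 19 23 27 31 21 25 35 39 29 43 33 37
dp:     1  2  2  2  1  1  1  1  2  2  1  1  2  1  2  2
Maximum is 2.

2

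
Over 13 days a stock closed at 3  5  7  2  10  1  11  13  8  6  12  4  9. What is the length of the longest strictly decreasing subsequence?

4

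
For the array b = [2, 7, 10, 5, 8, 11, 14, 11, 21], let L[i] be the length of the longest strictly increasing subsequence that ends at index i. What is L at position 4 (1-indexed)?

dp[i] = 1 + max{dp[j] : j<i, b[j]<b[i]} (or 1 if no such j):
i:      1  2  3  4  5  6  7  8  9
b[i]:   2  7 10  5  8 11 14 11 21
dp:     1  2  3  2  3  4  5  4  6
At index 4 the value is 2.

2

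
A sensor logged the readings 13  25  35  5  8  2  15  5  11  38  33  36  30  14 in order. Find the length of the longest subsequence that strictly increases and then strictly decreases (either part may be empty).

inc[i] = longest strictly increasing subsequence ending at i; dec[i] = longest strictly decreasing subsequence starting at i:
i:      1  2  3  4  5  6  7  8  9 10 11 12 13 14
a[i]:  13 25 35  5  8  2 15  5 11 38 33 36 30 14
inc:    1  2  3  1  2  1  3  2  3  4  4  5  4  4
dec:    3  3  4  2  2  1  2  1  1  4  3  3  2  1
Best peak at i=10 (value 38): inc=4, dec=4, length 4+4−1 = 7.

7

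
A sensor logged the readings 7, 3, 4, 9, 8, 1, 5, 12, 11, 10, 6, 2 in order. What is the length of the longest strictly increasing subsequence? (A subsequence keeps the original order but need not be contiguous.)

4

Track the smallest tail for each achievable length (strict):
7 → extends → [7]
3 → replaces 7 → [3]
4 → extends → [3, 4]
9 → extends → [3, 4, 9]
8 → replaces 9 → [3, 4, 8]
1 → replaces 3 → [1, 4, 8]
5 → replaces 8 → [1, 4, 5]
12 → extends → [1, 4, 5, 12]
11 → replaces 12 → [1, 4, 5, 11]
10 → replaces 11 → [1, 4, 5, 10]
6 → replaces 10 → [1, 4, 5, 6]
2 → replaces 4 → [1, 2, 5, 6]
Four tails, so the longest strictly increasing subsequence has length 4 (e.g. 3, 4, 9, 12).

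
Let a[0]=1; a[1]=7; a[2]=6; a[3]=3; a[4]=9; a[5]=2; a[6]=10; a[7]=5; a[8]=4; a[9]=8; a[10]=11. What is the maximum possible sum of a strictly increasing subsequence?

38

Let S[i] be the best sum of a strictly increasing subsequence ending at i:
i:      0  1  2  3  4  5  6  7  8  9 10
a[i]:   1  7  6  3  9  2 10  5  4  8 11
S:      1  8  7  4 17  3 27  9  8 17 38
Maximum is 38 (e.g. 1 + 7 + 9 + 10 + 11).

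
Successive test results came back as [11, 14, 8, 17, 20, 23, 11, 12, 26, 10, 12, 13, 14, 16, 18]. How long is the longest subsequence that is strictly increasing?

7

Track the smallest tail for each achievable length (strict):
11 → extends → [11]
14 → extends → [11, 14]
8 → replaces 11 → [8, 14]
17 → extends → [8, 14, 17]
20 → extends → [8, 14, 17, 20]
23 → extends → [8, 14, 17, 20, 23]
11 → replaces 14 → [8, 11, 17, 20, 23]
12 → replaces 17 → [8, 11, 12, 20, 23]
26 → extends → [8, 11, 12, 20, 23, 26]
10 → replaces 11 → [8, 10, 12, 20, 23, 26]
12 → already a tail → [8, 10, 12, 20, 23, 26]
13 → replaces 20 → [8, 10, 12, 13, 23, 26]
14 → replaces 23 → [8, 10, 12, 13, 14, 26]
16 → replaces 26 → [8, 10, 12, 13, 14, 16]
18 → extends → [8, 10, 12, 13, 14, 16, 18]
Seven tails, so the longest strictly increasing subsequence has length 7 (e.g. 8, 11, 12, 13, 14, 16, 18).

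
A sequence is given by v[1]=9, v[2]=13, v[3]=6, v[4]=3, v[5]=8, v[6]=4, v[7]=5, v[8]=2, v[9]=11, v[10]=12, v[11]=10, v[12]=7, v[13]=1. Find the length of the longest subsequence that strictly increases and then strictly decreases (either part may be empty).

8

inc[i] = longest strictly increasing subsequence ending at i; dec[i] = longest strictly decreasing subsequence starting at i:
i:      1  2  3  4  5  6  7  8  9 10 11 12 13
v[i]:   9 13  6  3  8  4  5  2 11 12 10  7  1
inc:    1  2  1  1  2  2  3  1  4  5  4  4  1
dec:    5  5  4  3  4  3  3  2  4  4  3  2  1
Best peak at i=10 (value 12): inc=5, dec=4, length 5+4−1 = 8.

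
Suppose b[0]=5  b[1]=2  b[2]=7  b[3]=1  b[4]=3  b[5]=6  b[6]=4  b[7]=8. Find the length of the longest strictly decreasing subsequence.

3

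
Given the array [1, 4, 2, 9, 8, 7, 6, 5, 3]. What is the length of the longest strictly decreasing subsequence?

6

Negate each value so 'decreasing' becomes 'increasing', then run patience tails on the negated sequence:
-1 → extends → [-1]
-4 → replaces -1 → [-4]
-2 → extends → [-4, -2]
-9 → replaces -4 → [-9, -2]
-8 → replaces -2 → [-9, -8]
-7 → extends → [-9, -8, -7]
-6 → extends → [-9, -8, -7, -6]
-5 → extends → [-9, -8, -7, -6, -5]
-3 → extends → [-9, -8, -7, -6, -5, -3]
Six tails, so the longest strictly decreasing subsequence of the original has length 6.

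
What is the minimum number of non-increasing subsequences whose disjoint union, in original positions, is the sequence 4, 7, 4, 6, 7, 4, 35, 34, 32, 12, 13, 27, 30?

7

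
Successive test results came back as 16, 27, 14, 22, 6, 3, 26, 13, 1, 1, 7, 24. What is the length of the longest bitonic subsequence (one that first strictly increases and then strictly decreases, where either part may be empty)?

6

inc[i] = longest strictly increasing subsequence ending at i; dec[i] = longest strictly decreasing subsequence starting at i:
i:      1  2  3  4  5  6  7  8  9 10 11 12
a[i]:  16 27 14 22  6  3 26 13  1  1  7 24
inc:    1  2  1  2  1  1  3  2  1  1  2  3
dec:    5  5  4  4  3  2  3  2  1  1  1  1
Best peak at i=2 (value 27): inc=2, dec=5, length 2+5−1 = 6.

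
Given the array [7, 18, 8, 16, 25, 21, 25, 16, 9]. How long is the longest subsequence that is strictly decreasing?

4

Negate each value so 'decreasing' becomes 'increasing', then run patience tails on the negated sequence:
-7 → extends → [-7]
-18 → replaces -7 → [-18]
-8 → extends → [-18, -8]
-16 → replaces -8 → [-18, -16]
-25 → replaces -18 → [-25, -16]
-21 → replaces -16 → [-25, -21]
-25 → already a tail → [-25, -21]
-16 → extends → [-25, -21, -16]
-9 → extends → [-25, -21, -16, -9]
Four tails, so the longest strictly decreasing subsequence of the original has length 4.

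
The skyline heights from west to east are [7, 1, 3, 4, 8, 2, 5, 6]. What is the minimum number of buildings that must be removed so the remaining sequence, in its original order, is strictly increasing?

3

Fewest deletions = n − (longest strictly increasing subsequence).
i:     1 2 3 4 5 6 7 8
a[i]:  7 1 3 4 8 2 5 6
dp:    1 1 2 3 4 2 4 5
max dp = 5, so deletions = 8 − 5 = 3.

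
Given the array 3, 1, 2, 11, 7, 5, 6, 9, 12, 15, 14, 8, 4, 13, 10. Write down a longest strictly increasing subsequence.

Patience tails give the LIS length; then backtrack through the dp parents:
3 → extends → [3]
1 → replaces 3 → [1]
2 → extends → [1, 2]
11 → extends → [1, 2, 11]
7 → replaces 11 → [1, 2, 7]
5 → replaces 7 → [1, 2, 5]
6 → extends → [1, 2, 5, 6]
9 → extends → [1, 2, 5, 6, 9]
12 → extends → [1, 2, 5, 6, 9, 12]
15 → extends → [1, 2, 5, 6, 9, 12, 15]
14 → replaces 15 → [1, 2, 5, 6, 9, 12, 14]
8 → replaces 9 → [1, 2, 5, 6, 8, 12, 14]
4 → replaces 5 → [1, 2, 4, 6, 8, 12, 14]
13 → replaces 14 → [1, 2, 4, 6, 8, 12, 13]
10 → replaces 12 → [1, 2, 4, 6, 8, 10, 13]
Length 7; one witness is 1, 2, 5, 6, 9, 12, 15.

1, 2, 5, 6, 9, 12, 15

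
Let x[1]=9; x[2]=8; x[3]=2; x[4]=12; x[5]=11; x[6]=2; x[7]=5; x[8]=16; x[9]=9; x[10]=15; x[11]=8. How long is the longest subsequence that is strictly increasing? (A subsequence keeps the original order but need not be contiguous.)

4

Track the smallest tail for each achievable length (strict):
9 → extends → [9]
8 → replaces 9 → [8]
2 → replaces 8 → [2]
12 → extends → [2, 12]
11 → replaces 12 → [2, 11]
2 → already a tail → [2, 11]
5 → replaces 11 → [2, 5]
16 → extends → [2, 5, 16]
9 → replaces 16 → [2, 5, 9]
15 → extends → [2, 5, 9, 15]
8 → replaces 9 → [2, 5, 8, 15]
Four tails, so the longest strictly increasing subsequence has length 4 (e.g. 2, 5, 9, 15).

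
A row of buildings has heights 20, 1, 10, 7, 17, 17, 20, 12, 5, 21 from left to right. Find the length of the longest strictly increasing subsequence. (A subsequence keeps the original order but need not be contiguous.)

5

Let dp[i] be the length of the longest such subsequence ending at index i:
i:      1  2  3  4  5  6  7  8  9 10
a[i]:  20  1 10  7 17 17 20 12  5 21
dp:     1  1  2  2  3  3  4  3  2  5
Maximum dp value is 5.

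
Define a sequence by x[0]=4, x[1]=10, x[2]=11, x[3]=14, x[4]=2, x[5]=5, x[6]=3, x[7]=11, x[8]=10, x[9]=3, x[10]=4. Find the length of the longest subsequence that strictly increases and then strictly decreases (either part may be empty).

7

inc[i] = longest strictly increasing subsequence ending at i; dec[i] = longest strictly decreasing subsequence starting at i:
i:      0  1  2  3  4  5  6  7  8  9 10
x[i]:   4 10 11 14  2  5  3 11 10  3  4
inc:    1  2  3  4  1  2  2  3  3  2  3
dec:    2  3  3  4  1  2  1  3  2  1  1
Best peak at i=3 (value 14): inc=4, dec=4, length 4+4−1 = 7.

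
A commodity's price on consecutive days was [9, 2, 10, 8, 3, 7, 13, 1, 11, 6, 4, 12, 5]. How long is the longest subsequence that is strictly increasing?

5

Track the smallest tail for each achievable length (strict):
9 → extends → [9]
2 → replaces 9 → [2]
10 → extends → [2, 10]
8 → replaces 10 → [2, 8]
3 → replaces 8 → [2, 3]
7 → extends → [2, 3, 7]
13 → extends → [2, 3, 7, 13]
1 → replaces 2 → [1, 3, 7, 13]
11 → replaces 13 → [1, 3, 7, 11]
6 → replaces 7 → [1, 3, 6, 11]
4 → replaces 6 → [1, 3, 4, 11]
12 → extends → [1, 3, 4, 11, 12]
5 → replaces 11 → [1, 3, 4, 5, 12]
Five tails, so the longest strictly increasing subsequence has length 5 (e.g. 2, 3, 7, 11, 12).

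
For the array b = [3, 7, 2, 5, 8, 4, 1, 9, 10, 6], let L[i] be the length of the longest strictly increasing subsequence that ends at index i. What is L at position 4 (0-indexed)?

dp[i] = 1 + max{dp[j] : j<i, b[j]<b[i]} (or 1 if no such j):
i:      0  1  2  3  4  5  6  7  8  9
b[i]:   3  7  2  5  8  4  1  9 10  6
dp:     1  2  1  2  3  2  1  4  5  3
At index 4 the value is 3.

3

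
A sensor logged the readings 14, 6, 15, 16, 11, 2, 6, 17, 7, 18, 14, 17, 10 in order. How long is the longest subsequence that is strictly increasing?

5

Let dp[i] be the length of the longest such subsequence ending at index i:
i:      1  2  3  4  5  6  7  8  9 10 11 12 13
a[i]:  14  6 15 16 11  2  6 17  7 18 14 17 10
dp:     1  1  2  3  2  1  2  4  3  5  4  5  4
Maximum dp value is 5.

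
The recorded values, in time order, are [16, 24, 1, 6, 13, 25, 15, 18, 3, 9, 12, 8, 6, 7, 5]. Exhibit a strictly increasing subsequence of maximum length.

Patience tails give the LIS length; then backtrack through the dp parents:
16 → extends → [16]
24 → extends → [16, 24]
1 → replaces 16 → [1, 24]
6 → replaces 24 → [1, 6]
13 → extends → [1, 6, 13]
25 → extends → [1, 6, 13, 25]
15 → replaces 25 → [1, 6, 13, 15]
18 → extends → [1, 6, 13, 15, 18]
3 → replaces 6 → [1, 3, 13, 15, 18]
9 → replaces 13 → [1, 3, 9, 15, 18]
12 → replaces 15 → [1, 3, 9, 12, 18]
8 → replaces 9 → [1, 3, 8, 12, 18]
6 → replaces 8 → [1, 3, 6, 12, 18]
7 → replaces 12 → [1, 3, 6, 7, 18]
5 → replaces 6 → [1, 3, 5, 7, 18]
Length 5; one witness is 1, 6, 13, 15, 18.

1, 6, 13, 15, 18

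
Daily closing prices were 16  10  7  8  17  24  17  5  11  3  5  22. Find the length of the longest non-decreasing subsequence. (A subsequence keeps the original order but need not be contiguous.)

Track the smallest tail for each achievable length (allowing ties):
16 → extends → [16]
10 → replaces 16 → [10]
7 → replaces 10 → [7]
8 → extends → [7, 8]
17 → extends → [7, 8, 17]
24 → extends → [7, 8, 17, 24]
17 → replaces 24 → [7, 8, 17, 17]
5 → replaces 7 → [5, 8, 17, 17]
11 → replaces 17 → [5, 8, 11, 17]
3 → replaces 5 → [3, 8, 11, 17]
5 → replaces 8 → [3, 5, 11, 17]
22 → extends → [3, 5, 11, 17, 22]
Five tails, so the longest non-decreasing subsequence has length 5 (e.g. 7, 8, 17, 17, 22).

5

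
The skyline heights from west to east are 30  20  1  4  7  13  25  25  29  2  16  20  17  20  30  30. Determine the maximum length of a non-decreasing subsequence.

Let dp[i] be the length of the longest such subsequence ending at index i:
i:      1  2  3  4  5  6  7  8  9 10 11 12 13 14 15 16
a[i]:  30 20  1  4  7 13 25 25 29  2 16 20 17 20 30 30
dp:     1  1  1  2  3  4  5  6  7  2  5  6  6  7  8  9
Maximum dp value is 9.

9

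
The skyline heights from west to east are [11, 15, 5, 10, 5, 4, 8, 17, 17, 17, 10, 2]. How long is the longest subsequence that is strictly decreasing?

5

Let dp[i] be the longest strictly decreasing subsequence ending at i:
i:      1  2  3  4  5  6  7  8  9 10 11 12
a[i]:  11 15  5 10  5  4  8 17 17 17 10  2
dp:     1  1  2  2  3  4  3  1  1  1  2  5
Maximum is 5.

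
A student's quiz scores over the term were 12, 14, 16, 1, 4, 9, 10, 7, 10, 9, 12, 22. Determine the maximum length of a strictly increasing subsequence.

Track the smallest tail for each achievable length (strict):
12 → extends → [12]
14 → extends → [12, 14]
16 → extends → [12, 14, 16]
1 → replaces 12 → [1, 14, 16]
4 → replaces 14 → [1, 4, 16]
9 → replaces 16 → [1, 4, 9]
10 → extends → [1, 4, 9, 10]
7 → replaces 9 → [1, 4, 7, 10]
10 → already a tail → [1, 4, 7, 10]
9 → replaces 10 → [1, 4, 7, 9]
12 → extends → [1, 4, 7, 9, 12]
22 → extends → [1, 4, 7, 9, 12, 22]
Six tails, so the longest strictly increasing subsequence has length 6 (e.g. 1, 4, 9, 10, 12, 22).

6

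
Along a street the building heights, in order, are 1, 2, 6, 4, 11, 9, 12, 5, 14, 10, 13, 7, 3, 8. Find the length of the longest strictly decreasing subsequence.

4

Let dp[i] be the longest strictly decreasing subsequence ending at i:
i:      1  2  3  4  5  6  7  8  9 10 11 12 13 14
a[i]:   1  2  6  4 11  9 12  5 14 10 13  7  3  8
dp:     1  1  1  2  1  2  1  3  1  2  2  3  4  3
Maximum is 4.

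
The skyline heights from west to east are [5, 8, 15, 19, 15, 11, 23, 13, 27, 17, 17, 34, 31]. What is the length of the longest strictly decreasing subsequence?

Negate each value so 'decreasing' becomes 'increasing', then run patience tails on the negated sequence:
-5 → extends → [-5]
-8 → replaces -5 → [-8]
-15 → replaces -8 → [-15]
-19 → replaces -15 → [-19]
-15 → extends → [-19, -15]
-11 → extends → [-19, -15, -11]
-23 → replaces -19 → [-23, -15, -11]
-13 → replaces -11 → [-23, -15, -13]
-27 → replaces -23 → [-27, -15, -13]
-17 → replaces -15 → [-27, -17, -13]
-17 → already a tail → [-27, -17, -13]
-34 → replaces -27 → [-34, -17, -13]
-31 → replaces -17 → [-34, -31, -13]
Three tails, so the longest strictly decreasing subsequence of the original has length 3.

3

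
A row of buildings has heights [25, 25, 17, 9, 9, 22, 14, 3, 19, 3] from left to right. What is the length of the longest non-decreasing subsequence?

Let dp[i] be the length of the longest such subsequence ending at index i:
i:      1  2  3  4  5  6  7  8  9 10
a[i]:  25 25 17  9  9 22 14  3 19  3
dp:     1  2  1  1  2  3  3  1  4  2
Maximum dp value is 4.

4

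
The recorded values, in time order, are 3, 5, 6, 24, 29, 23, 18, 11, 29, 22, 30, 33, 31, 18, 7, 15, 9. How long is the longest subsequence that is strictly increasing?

7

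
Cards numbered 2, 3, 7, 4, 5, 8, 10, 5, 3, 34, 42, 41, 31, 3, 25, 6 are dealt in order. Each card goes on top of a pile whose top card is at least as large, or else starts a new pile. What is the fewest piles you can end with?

8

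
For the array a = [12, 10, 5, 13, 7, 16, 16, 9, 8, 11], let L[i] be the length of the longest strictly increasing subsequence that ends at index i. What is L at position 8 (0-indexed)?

3

dp[i] = 1 + max{dp[j] : j<i, a[j]<a[i]} (or 1 if no such j):
i:      0  1  2  3  4  5  6  7  8  9
a[i]:  12 10  5 13  7 16 16  9  8 11
dp:     1  1  1  2  2  3  3  3  3  4
At index 8 the value is 3.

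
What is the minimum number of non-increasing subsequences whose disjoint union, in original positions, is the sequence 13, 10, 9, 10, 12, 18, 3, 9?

The minimum number of non-increasing subsequences covering a sequence equals the length of its longest strictly increasing subsequence.
LIS length is 4 (e.g. 9, 10, 12, 18), so 4 piles are needed.

4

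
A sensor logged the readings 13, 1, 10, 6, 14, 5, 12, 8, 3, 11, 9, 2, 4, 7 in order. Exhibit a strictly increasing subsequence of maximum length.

Patience tails give the LIS length; then backtrack through the dp parents:
13 → extends → [13]
1 → replaces 13 → [1]
10 → extends → [1, 10]
6 → replaces 10 → [1, 6]
14 → extends → [1, 6, 14]
5 → replaces 6 → [1, 5, 14]
12 → replaces 14 → [1, 5, 12]
8 → replaces 12 → [1, 5, 8]
3 → replaces 5 → [1, 3, 8]
11 → extends → [1, 3, 8, 11]
9 → replaces 11 → [1, 3, 8, 9]
2 → replaces 3 → [1, 2, 8, 9]
4 → replaces 8 → [1, 2, 4, 9]
7 → replaces 9 → [1, 2, 4, 7]
Length 4; one witness is 1, 6, 8, 11.

1, 6, 8, 11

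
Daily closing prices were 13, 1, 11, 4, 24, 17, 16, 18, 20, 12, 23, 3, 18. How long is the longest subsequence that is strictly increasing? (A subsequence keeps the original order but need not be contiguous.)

6

Let dp[i] be the length of the longest such subsequence ending at index i:
i:      1  2  3  4  5  6  7  8  9 10 11 12 13
a[i]:  13  1 11  4 24 17 16 18 20 12 23  3 18
dp:     1  1  2  2  3  3  3  4  5  3  6  2  4
Maximum dp value is 6.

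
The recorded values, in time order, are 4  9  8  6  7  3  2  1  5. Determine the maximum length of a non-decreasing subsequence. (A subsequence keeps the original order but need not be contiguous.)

Let dp[i] be the length of the longest such subsequence ending at index i:
i:     1 2 3 4 5 6 7 8 9
a[i]:  4 9 8 6 7 3 2 1 5
dp:    1 2 2 2 3 1 1 1 2
Maximum dp value is 3.

3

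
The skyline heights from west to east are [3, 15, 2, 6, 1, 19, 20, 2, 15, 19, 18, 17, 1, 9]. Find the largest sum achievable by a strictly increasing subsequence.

Let S[i] be the best sum of a strictly increasing subsequence ending at i:
i:      1  2  3  4  5  6  7  8  9 10 11 12 13 14
a[i]:   3 15  2  6  1 19 20  2 15 19 18 17  1  9
S:      3 18  2  9  1 37 57  3 24 43 42 41  1 18
Maximum is 57 (e.g. 3 + 15 + 19 + 20).

57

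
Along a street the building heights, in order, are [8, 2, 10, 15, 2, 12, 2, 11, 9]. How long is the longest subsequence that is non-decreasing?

4

Let dp[i] be the length of the longest such subsequence ending at index i:
i:      1  2  3  4  5  6  7  8  9
a[i]:   8  2 10 15  2 12  2 11  9
dp:     1  1  2  3  2  3  3  4  4
Maximum dp value is 4.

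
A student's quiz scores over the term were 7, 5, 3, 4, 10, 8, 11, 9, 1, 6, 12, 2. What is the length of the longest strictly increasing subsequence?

Track the smallest tail for each achievable length (strict):
7 → extends → [7]
5 → replaces 7 → [5]
3 → replaces 5 → [3]
4 → extends → [3, 4]
10 → extends → [3, 4, 10]
8 → replaces 10 → [3, 4, 8]
11 → extends → [3, 4, 8, 11]
9 → replaces 11 → [3, 4, 8, 9]
1 → replaces 3 → [1, 4, 8, 9]
6 → replaces 8 → [1, 4, 6, 9]
12 → extends → [1, 4, 6, 9, 12]
2 → replaces 4 → [1, 2, 6, 9, 12]
Five tails, so the longest strictly increasing subsequence has length 5 (e.g. 3, 4, 10, 11, 12).

5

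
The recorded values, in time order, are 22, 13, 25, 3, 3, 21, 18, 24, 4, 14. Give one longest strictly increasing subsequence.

13, 21, 24

Patience tails give the LIS length; then backtrack through the dp parents:
22 → extends → [22]
13 → replaces 22 → [13]
25 → extends → [13, 25]
3 → replaces 13 → [3, 25]
3 → already a tail → [3, 25]
21 → replaces 25 → [3, 21]
18 → replaces 21 → [3, 18]
24 → extends → [3, 18, 24]
4 → replaces 18 → [3, 4, 24]
14 → replaces 24 → [3, 4, 14]
Length 3; one witness is 13, 21, 24.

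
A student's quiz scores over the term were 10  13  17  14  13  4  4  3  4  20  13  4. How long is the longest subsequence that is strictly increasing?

Let dp[i] be the length of the longest such subsequence ending at index i:
i:      1  2  3  4  5  6  7  8  9 10 11 12
a[i]:  10 13 17 14 13  4  4  3  4 20 13  4
dp:     1  2  3  3  2  1  1  1  2  4  3  2
Maximum dp value is 4.

4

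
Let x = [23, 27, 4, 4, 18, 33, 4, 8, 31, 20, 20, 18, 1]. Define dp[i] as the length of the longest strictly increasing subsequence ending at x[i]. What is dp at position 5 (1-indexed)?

dp[i] = 1 + max{dp[j] : j<i, x[j]<x[i]} (or 1 if no such j):
i:      1  2  3  4  5  6  7  8  9 10 11 12 13
x[i]:  23 27  4  4 18 33  4  8 31 20 20 18  1
dp:     1  2  1  1  2  3  1  2  3  3  3  3  1
At index 5 the value is 2.

2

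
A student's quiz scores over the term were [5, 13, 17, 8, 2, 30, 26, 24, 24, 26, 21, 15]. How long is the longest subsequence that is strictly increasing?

5

Let dp[i] be the length of the longest such subsequence ending at index i:
i:      1  2  3  4  5  6  7  8  9 10 11 12
a[i]:   5 13 17  8  2 30 26 24 24 26 21 15
dp:     1  2  3  2  1  4  4  4  4  5  4  3
Maximum dp value is 5.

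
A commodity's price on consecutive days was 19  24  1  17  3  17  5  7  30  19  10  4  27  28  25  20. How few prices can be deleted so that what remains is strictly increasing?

Fewest deletions = n − (longest strictly increasing subsequence).
i:      1  2  3  4  5  6  7  8  9 10 11 12 13 14 15 16
a[i]:  19 24  1 17  3 17  5  7 30 19 10  4 27 28 25 20
dp:     1  2  1  2  2  3  3  4  5  5  5  3  6  7  6  6
max dp = 7, so deletions = 16 − 7 = 9.

9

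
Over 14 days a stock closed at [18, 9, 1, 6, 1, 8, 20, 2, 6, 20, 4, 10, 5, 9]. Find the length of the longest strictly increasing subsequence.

5

Track the smallest tail for each achievable length (strict):
18 → extends → [18]
9 → replaces 18 → [9]
1 → replaces 9 → [1]
6 → extends → [1, 6]
1 → already a tail → [1, 6]
8 → extends → [1, 6, 8]
20 → extends → [1, 6, 8, 20]
2 → replaces 6 → [1, 2, 8, 20]
6 → replaces 8 → [1, 2, 6, 20]
20 → already a tail → [1, 2, 6, 20]
4 → replaces 6 → [1, 2, 4, 20]
10 → replaces 20 → [1, 2, 4, 10]
5 → replaces 10 → [1, 2, 4, 5]
9 → extends → [1, 2, 4, 5, 9]
Five tails, so the longest strictly increasing subsequence has length 5 (e.g. 1, 2, 4, 5, 9).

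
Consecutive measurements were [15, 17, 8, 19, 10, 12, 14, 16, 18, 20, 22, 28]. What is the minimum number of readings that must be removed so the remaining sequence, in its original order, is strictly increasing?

Fewest deletions = n − (longest strictly increasing subsequence).
i:      1  2  3  4  5  6  7  8  9 10 11 12
a[i]:  15 17  8 19 10 12 14 16 18 20 22 28
dp:     1  2  1  3  2  3  4  5  6  7  8  9
max dp = 9, so deletions = 12 − 9 = 3.

3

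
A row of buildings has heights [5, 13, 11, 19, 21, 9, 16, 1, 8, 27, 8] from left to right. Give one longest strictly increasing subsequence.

Patience tails give the LIS length; then backtrack through the dp parents:
5 → extends → [5]
13 → extends → [5, 13]
11 → replaces 13 → [5, 11]
19 → extends → [5, 11, 19]
21 → extends → [5, 11, 19, 21]
9 → replaces 11 → [5, 9, 19, 21]
16 → replaces 19 → [5, 9, 16, 21]
1 → replaces 5 → [1, 9, 16, 21]
8 → replaces 9 → [1, 8, 16, 21]
27 → extends → [1, 8, 16, 21, 27]
8 → already a tail → [1, 8, 16, 21, 27]
Length 5; one witness is 5, 13, 19, 21, 27.

5, 13, 19, 21, 27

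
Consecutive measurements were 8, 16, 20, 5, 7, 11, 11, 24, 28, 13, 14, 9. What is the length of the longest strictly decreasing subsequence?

3

Let dp[i] be the longest strictly decreasing subsequence ending at i:
i:      1  2  3  4  5  6  7  8  9 10 11 12
a[i]:   8 16 20  5  7 11 11 24 28 13 14  9
dp:     1  1  1  2  2  2  2  1  1  2  2  3
Maximum is 3.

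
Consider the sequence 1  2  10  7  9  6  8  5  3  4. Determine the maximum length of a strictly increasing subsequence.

Track the smallest tail for each achievable length (strict):
1 → extends → [1]
2 → extends → [1, 2]
10 → extends → [1, 2, 10]
7 → replaces 10 → [1, 2, 7]
9 → extends → [1, 2, 7, 9]
6 → replaces 7 → [1, 2, 6, 9]
8 → replaces 9 → [1, 2, 6, 8]
5 → replaces 6 → [1, 2, 5, 8]
3 → replaces 5 → [1, 2, 3, 8]
4 → replaces 8 → [1, 2, 3, 4]
Four tails, so the longest strictly increasing subsequence has length 4 (e.g. 1, 2, 7, 9).

4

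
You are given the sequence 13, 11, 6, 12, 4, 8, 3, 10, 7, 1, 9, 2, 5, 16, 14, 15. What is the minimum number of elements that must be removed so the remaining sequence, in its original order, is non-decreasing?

Fewest deletions = n − (longest non-decreasing subsequence).
Patience tails:
13 → extends → [13]
11 → replaces 13 → [11]
6 → replaces 11 → [6]
12 → extends → [6, 12]
4 → replaces 6 → [4, 12]
8 → replaces 12 → [4, 8]
3 → replaces 4 → [3, 8]
10 → extends → [3, 8, 10]
7 → replaces 8 → [3, 7, 10]
1 → replaces 3 → [1, 7, 10]
9 → replaces 10 → [1, 7, 9]
2 → replaces 7 → [1, 2, 9]
5 → replaces 9 → [1, 2, 5]
16 → extends → [1, 2, 5, 16]
14 → replaces 16 → [1, 2, 5, 14]
15 → extends → [1, 2, 5, 14, 15]
Longest non-decreasing subsequence has length 5, so deletions = 16 − 5 = 11.

11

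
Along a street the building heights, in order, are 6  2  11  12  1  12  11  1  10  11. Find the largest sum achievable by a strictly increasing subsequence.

Let S[i] be the best sum of a strictly increasing subsequence ending at i:
i:      1  2  3  4  5  6  7  8  9 10
a[i]:   6  2 11 12  1 12 11  1 10 11
S:      6  2 17 29  1 29 17  1 16 27
Maximum is 29 (e.g. 6 + 11 + 12).

29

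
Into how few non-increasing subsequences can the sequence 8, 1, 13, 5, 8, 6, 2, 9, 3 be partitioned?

4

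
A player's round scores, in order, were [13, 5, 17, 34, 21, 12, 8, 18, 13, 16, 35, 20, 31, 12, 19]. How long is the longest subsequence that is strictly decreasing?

5

Negate each value so 'decreasing' becomes 'increasing', then run patience tails on the negated sequence:
-13 → extends → [-13]
-5 → extends → [-13, -5]
-17 → replaces -13 → [-17, -5]
-34 → replaces -17 → [-34, -5]
-21 → replaces -5 → [-34, -21]
-12 → extends → [-34, -21, -12]
-8 → extends → [-34, -21, -12, -8]
-18 → replaces -12 → [-34, -21, -18, -8]
-13 → replaces -8 → [-34, -21, -18, -13]
-16 → replaces -13 → [-34, -21, -18, -16]
-35 → replaces -34 → [-35, -21, -18, -16]
-20 → replaces -18 → [-35, -21, -20, -16]
-31 → replaces -21 → [-35, -31, -20, -16]
-12 → extends → [-35, -31, -20, -16, -12]
-19 → replaces -16 → [-35, -31, -20, -19, -12]
Five tails, so the longest strictly decreasing subsequence of the original has length 5.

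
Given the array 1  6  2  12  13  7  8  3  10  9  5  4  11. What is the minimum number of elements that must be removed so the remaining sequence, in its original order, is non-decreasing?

Fewest deletions = n − (longest non-decreasing subsequence).
i:      1  2  3  4  5  6  7  8  9 10 11 12 13
a[i]:   1  6  2 12 13  7  8  3 10  9  5  4 11
dp:     1  2  2  3  4  3  4  3  5  5  4  4  6
max dp = 6, so deletions = 13 − 6 = 7.

7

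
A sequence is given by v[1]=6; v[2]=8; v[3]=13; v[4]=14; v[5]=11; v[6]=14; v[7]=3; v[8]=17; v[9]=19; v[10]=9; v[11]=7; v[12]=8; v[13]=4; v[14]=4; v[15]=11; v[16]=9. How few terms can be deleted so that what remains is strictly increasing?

Fewest deletions = n − (longest strictly increasing subsequence).
Patience tails:
6 → extends → [6]
8 → extends → [6, 8]
13 → extends → [6, 8, 13]
14 → extends → [6, 8, 13, 14]
11 → replaces 13 → [6, 8, 11, 14]
14 → already a tail → [6, 8, 11, 14]
3 → replaces 6 → [3, 8, 11, 14]
17 → extends → [3, 8, 11, 14, 17]
19 → extends → [3, 8, 11, 14, 17, 19]
9 → replaces 11 → [3, 8, 9, 14, 17, 19]
7 → replaces 8 → [3, 7, 9, 14, 17, 19]
8 → replaces 9 → [3, 7, 8, 14, 17, 19]
4 → replaces 7 → [3, 4, 8, 14, 17, 19]
4 → already a tail → [3, 4, 8, 14, 17, 19]
11 → replaces 14 → [3, 4, 8, 11, 17, 19]
9 → replaces 11 → [3, 4, 8, 9, 17, 19]
Longest strictly increasing subsequence has length 6, so deletions = 16 − 6 = 10.

10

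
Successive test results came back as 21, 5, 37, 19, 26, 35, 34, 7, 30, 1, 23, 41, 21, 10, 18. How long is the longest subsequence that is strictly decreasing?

7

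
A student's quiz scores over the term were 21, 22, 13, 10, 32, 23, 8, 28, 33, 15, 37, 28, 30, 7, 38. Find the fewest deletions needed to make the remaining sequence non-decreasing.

Fewest deletions = n − (longest non-decreasing subsequence).
i:      1  2  3  4  5  6  7  8  9 10 11 12 13 14 15
a[i]:  21 22 13 10 32 23  8 28 33 15 37 28 30  7 38
dp:     1  2  1  1  3  3  1  4  5  2  6  5  6  1  7
max dp = 7, so deletions = 15 − 7 = 8.

8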